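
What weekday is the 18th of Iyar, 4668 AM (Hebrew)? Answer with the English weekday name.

In the proleptic Gregorian calendar this is 27 April 908 (JDN 2052817).
JDN 2052817 mod 7 = 4, and JDN 0 was a Monday, so this is a Friday.

Friday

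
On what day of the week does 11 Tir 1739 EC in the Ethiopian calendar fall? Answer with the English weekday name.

Tuesday

Equivalently 17 January 1747 Gregorian, JDN 2359155.
Since JDN mod 7 = 1 (0 = Monday), the day is Tuesday.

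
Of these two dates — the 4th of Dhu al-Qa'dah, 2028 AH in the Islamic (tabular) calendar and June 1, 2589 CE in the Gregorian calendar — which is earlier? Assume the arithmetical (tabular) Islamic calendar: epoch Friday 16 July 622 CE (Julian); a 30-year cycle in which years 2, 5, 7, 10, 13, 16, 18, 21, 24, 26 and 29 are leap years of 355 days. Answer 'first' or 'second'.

First date → JDN 2667039; second date → JDN 2666825.
JDN 2666825 < JDN 2667039, so the second date is earlier.

second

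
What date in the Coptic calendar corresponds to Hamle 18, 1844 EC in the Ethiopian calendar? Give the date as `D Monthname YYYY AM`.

18 Epip 1568 AM

The source date corresponds to 24 July 1852 in the Gregorian calendar (JDN 2397694).
That day falls on 18 Epip 1568 AM in the Coptic calendar.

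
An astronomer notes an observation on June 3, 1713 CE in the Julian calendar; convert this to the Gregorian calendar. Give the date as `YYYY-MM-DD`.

The Julian–Gregorian offset here is 11 days (Julian trailing).
3 June 1713 Julian + 11 days → 14 June 1713 Gregorian.

1713-06-14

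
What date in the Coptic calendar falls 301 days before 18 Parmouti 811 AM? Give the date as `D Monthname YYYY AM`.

22 Paoni 810 AM

Counting 301 days back from JDN 2121109 reaches JDN 2120808, which is 22 Paoni 810 AM.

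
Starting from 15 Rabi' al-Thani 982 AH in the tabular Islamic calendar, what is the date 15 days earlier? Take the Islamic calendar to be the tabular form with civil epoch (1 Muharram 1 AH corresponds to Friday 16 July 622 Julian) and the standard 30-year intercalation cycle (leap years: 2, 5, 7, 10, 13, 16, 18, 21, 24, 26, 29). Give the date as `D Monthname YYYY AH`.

The starting date is JDN 2296177; 2296177 − 15 = 2296162.
JDN 2296162 corresponds to 30 Rabi' al-Awwal 982 AH.

30 Rabi' al-Awwal 982 AH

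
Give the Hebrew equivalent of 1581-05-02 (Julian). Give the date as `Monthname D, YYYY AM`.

Julian Day Number of the source date = 2298640.
Converting JDN 2298640 to the Hebrew calendar gives 29 Iyar 5341 AM.

Iyar 29, 5341 AM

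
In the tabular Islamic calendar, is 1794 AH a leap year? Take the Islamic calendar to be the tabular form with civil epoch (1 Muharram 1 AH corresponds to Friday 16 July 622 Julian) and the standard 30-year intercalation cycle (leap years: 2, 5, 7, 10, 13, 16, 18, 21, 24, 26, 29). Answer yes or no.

yes

Year 1794 AH is year 24 of its 30-year cycle; leap positions are 2, 5, 7, 10, 13, 16, 18, 21, 24, 26, 29, so it is a leap year (355 days).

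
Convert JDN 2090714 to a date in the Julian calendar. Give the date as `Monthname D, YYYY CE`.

The proleptic Gregorian equivalent of JDN 2090714 is 30 January 1012.
In the Julian calendar that day is January 24, 1012 CE.

January 24, 1012 CE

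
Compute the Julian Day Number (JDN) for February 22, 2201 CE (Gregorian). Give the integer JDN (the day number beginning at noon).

JDN 2400001 is 17 November 1858 CE (Gregorian), MJD 0; the target day is +125010 days from there, so JDN = 2525011.

2525011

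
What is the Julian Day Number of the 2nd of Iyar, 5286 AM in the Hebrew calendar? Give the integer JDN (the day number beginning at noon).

2278534

In the proleptic Gregorian calendar the same day is 25 April 1526.
JDN 2451545 is 1 January 2000 CE (Gregorian); the target day is −173011 days from there, so JDN = 2278534.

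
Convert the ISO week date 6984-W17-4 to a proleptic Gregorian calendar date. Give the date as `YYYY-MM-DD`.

6984-04-22

ISO week 1 of 6984 is the week containing the first Thursday of 6984.
Week 17, day 4 (Thursday) lands on 6984-04-22.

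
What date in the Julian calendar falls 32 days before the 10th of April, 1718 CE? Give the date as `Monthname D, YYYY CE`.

JDN of the 10th of April, 1718 CE = 2348657.
2348657 − 32 = 2348625.
JDN 2348625 in the Julian calendar is March 9, 1718 CE.

March 9, 1718 CE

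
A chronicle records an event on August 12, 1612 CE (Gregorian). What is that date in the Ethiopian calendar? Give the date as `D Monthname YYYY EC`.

Both dates share Julian Day Number 2310055; in the Ethiopian calendar that is 9 Nehase 1604 EC.

9 Nehase 1604 EC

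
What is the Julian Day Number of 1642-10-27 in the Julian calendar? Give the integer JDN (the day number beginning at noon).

2321098

Equivalently 6 November 1642 (Gregorian).
JDN 2451545 is 1 January 2000 CE (Gregorian); the target day is −130447 days from there, so JDN = 2321098.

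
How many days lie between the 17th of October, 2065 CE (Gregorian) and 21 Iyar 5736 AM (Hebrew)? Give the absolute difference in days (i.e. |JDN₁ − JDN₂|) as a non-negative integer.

32656

First date → JDN 2475576; second date → JDN 2442920.
The interval is |2475576 − 2442920| = 32656 days.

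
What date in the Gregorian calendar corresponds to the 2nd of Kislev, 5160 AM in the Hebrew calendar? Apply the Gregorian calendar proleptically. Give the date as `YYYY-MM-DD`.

Both dates share Julian Day Number 2232347; in the Gregorian calendar that is 9 November 1399 CE.

1399-11-09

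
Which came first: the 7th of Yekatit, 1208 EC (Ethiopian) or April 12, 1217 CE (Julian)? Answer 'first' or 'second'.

First date → JDN 2165234; second date → JDN 2165669.
JDN 2165234 < JDN 2165669, so the first date is earlier.

first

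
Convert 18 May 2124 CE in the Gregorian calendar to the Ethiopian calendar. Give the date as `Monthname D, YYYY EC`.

Julian Day Number of the source date = 2496973.
Converting JDN 2496973 to the Ethiopian calendar gives 9 Ginbot 2116 EC.

Ginbot 9, 2116 EC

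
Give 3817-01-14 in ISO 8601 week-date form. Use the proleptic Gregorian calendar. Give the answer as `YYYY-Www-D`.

3817-W03-2

The weekday is Tuesday (ISO weekday 2).
That Tuesday belongs to ISO week 3 of ISO year 3817.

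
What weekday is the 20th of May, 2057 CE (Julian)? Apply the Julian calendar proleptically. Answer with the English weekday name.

Saturday

Equivalently 2 June 2057 Gregorian, JDN 2472517.
JDN 2472517 mod 7 = 5, and JDN 0 was a Monday, so this is a Saturday.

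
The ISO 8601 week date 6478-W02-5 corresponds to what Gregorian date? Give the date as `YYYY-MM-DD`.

ISO week 1 of 6478 is the week containing the first Thursday of 6478.
Week 2, day 5 (Friday) lands on 6478-01-14.

6478-01-14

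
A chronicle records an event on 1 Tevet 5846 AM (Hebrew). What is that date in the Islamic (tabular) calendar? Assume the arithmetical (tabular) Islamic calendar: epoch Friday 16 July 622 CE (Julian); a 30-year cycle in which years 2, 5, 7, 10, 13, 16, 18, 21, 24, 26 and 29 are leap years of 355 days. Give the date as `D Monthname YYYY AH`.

1 Jumada al-Awwal 1509 AH

The source date corresponds to 18 December 2085 in the Gregorian calendar (JDN 2482943).
That day falls on 1 Jumada al-Awwal 1509 AH in the tabular Islamic calendar.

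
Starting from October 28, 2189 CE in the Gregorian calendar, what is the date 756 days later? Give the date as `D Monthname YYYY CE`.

The starting date is JDN 2520877; 2520877 + 756 = 2521633.
JDN 2521633 corresponds to 23 November 2191 CE.

23 November 2191 CE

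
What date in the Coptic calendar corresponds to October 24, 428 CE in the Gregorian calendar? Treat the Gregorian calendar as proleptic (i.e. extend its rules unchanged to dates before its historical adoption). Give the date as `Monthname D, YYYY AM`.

Paopi 26, 145 AM

Julian Day Number of the source date = 1877681.
Converting JDN 1877681 to the Coptic calendar gives 26 Paopi 145 AM.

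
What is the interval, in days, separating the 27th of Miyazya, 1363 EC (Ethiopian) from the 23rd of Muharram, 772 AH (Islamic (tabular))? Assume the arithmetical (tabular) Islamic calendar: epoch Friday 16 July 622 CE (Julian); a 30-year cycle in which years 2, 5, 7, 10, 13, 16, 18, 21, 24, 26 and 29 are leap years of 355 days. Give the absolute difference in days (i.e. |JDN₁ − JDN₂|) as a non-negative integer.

JDN of the first date = 2221927.
JDN of the second date = 2221679.
|2221679 − 2221927| = 248.

248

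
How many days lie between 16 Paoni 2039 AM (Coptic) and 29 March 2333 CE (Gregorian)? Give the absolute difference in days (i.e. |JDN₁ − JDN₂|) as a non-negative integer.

3564

First date → JDN 2569694; second date → JDN 2573258.
The interval is |2569694 − 2573258| = 3564 days.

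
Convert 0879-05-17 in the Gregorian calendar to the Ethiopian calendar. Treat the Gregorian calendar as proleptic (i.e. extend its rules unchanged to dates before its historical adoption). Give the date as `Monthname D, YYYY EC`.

Both dates share Julian Day Number 2042245; in the Ethiopian calendar that is 18 Ginbot 871 EC.

Ginbot 18, 871 EC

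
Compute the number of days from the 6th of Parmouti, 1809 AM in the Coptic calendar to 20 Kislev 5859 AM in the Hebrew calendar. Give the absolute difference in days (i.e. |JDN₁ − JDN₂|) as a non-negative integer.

JDN of the first date = 2485617.
JDN of the second date = 2487687.
|2487687 − 2485617| = 2070.

2070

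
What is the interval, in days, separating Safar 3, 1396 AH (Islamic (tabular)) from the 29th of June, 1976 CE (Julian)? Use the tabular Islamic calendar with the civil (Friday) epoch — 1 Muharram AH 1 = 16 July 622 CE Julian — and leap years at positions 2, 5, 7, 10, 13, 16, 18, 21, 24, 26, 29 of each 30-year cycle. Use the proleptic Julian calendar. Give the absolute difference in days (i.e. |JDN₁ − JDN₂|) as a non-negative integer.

159

First date → JDN 2442813; second date → JDN 2442972.
The interval is |2442813 − 2442972| = 159 days.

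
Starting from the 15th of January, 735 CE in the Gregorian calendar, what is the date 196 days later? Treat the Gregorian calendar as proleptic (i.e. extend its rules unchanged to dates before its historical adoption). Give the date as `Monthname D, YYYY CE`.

July 30, 735 CE

Counting 196 days forward from JDN 1989527 reaches JDN 1989723, which is July 30, 735 CE.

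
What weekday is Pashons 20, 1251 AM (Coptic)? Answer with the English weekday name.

In the proleptic Gregorian calendar this is 25 May 1535 (JDN 2281851).
Since JDN mod 7 = 5 (0 = Monday), the day is Saturday.

Saturday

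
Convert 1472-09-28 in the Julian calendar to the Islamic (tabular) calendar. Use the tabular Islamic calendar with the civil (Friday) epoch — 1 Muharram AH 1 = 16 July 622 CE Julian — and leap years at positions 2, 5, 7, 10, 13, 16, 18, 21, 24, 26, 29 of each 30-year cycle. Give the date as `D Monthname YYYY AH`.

24 Rabi' al-Thani 877 AH

Julian Day Number of the source date = 2258977.
Converting JDN 2258977 to the tabular Islamic calendar gives 24 Rabi' al-Thani 877 AH.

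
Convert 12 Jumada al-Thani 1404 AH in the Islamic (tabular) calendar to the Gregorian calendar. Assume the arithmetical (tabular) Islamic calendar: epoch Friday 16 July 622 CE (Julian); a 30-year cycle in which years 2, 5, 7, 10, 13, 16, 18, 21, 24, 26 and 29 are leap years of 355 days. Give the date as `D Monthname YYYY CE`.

Both dates share Julian Day Number 2445775; in the Gregorian calendar that is 15 March 1984 CE.

15 March 1984 CE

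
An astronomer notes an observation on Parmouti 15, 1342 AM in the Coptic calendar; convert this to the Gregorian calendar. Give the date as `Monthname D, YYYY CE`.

Julian Day Number of the source date = 2315054.
Converting JDN 2315054 to the Gregorian calendar gives 20 April 1626 CE.

April 20, 1626 CE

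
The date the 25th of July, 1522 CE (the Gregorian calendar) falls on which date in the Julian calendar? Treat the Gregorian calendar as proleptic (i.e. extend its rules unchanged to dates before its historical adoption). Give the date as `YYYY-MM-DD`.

1522-07-15

At this point the Julian calendar is 10 days behind the Gregorian.
25 July 1522 Gregorian − 10 days → 15 July 1522 Julian.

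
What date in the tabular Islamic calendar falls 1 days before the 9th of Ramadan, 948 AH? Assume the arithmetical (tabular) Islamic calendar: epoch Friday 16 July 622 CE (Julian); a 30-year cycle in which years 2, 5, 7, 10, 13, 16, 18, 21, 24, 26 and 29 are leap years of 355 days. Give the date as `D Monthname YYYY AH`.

Counting 1 day back from JDN 2284269 reaches JDN 2284268, which is 8 Ramadan 948 AH.

8 Ramadan 948 AH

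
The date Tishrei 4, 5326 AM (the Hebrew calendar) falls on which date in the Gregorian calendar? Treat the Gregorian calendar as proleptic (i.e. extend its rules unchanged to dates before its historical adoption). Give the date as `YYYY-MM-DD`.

Both dates share Julian Day Number 2292916; in the Gregorian calendar that is 9 September 1565 CE.

1565-09-09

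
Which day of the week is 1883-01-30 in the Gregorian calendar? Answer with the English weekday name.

Tuesday

2408841 ≡ 1 (mod 7); counting from Monday = 0 gives Tuesday.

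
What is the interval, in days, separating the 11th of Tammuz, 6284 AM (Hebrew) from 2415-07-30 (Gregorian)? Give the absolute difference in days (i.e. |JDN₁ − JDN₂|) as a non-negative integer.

39796

JDN of the first date = 2643127.
JDN of the second date = 2603331.
|2603331 − 2643127| = 39796.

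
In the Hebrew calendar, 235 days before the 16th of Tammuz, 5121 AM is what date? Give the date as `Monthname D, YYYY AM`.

Cheshvan 18, 5121 AM

JDN of the 16th of Tammuz, 5121 AM = 2218335.
2218335 − 235 = 2218100.
JDN 2218100 in the Hebrew calendar is Cheshvan 18, 5121 AM.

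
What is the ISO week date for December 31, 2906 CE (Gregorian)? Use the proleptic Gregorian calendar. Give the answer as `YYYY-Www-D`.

The weekday is Friday (ISO weekday 5).
That Friday belongs to ISO week 52 of ISO year 2906.

2906-W52-5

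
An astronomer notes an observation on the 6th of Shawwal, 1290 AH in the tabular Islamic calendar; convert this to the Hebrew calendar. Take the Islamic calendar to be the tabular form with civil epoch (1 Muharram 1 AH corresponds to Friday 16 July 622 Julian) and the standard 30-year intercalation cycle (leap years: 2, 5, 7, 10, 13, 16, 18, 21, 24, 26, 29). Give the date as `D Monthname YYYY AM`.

7 Kislev 5634 AM

Both dates share Julian Day Number 2405490; in the Hebrew calendar that is 7 Kislev 5634 AM.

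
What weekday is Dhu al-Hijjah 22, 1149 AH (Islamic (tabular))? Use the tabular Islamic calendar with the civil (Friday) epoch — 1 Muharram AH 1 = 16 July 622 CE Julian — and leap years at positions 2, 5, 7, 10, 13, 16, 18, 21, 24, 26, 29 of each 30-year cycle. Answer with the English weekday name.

Tuesday

Equivalently 23 April 1737 Gregorian, JDN 2355599.
JDN 2355599 mod 7 = 1, and JDN 0 was a Monday, so this is a Tuesday.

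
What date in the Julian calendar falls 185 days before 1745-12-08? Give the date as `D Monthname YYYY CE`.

6 June 1745 CE

JDN of 1745-12-08 = 2358761.
2358761 − 185 = 2358576.
JDN 2358576 in the Julian calendar is 6 June 1745 CE.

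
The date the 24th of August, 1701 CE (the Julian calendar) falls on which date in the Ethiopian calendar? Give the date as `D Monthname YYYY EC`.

Julian Day Number of the source date = 2342584.
Converting JDN 2342584 to the Ethiopian calendar gives 1 Pagume 1693 EC.

1 Pagume 1693 EC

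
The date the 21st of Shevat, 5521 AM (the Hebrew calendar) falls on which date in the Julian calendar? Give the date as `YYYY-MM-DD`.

1761-01-15

The source date corresponds to 26 January 1761 in the Gregorian calendar (JDN 2364278).
That day falls on 15 January 1761 CE in the Julian calendar.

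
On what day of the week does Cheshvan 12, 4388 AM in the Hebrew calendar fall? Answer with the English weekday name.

Wednesday

This is JDN 1950370 (31 October 627 Gregorian).
JDN 1950370 mod 7 = 2, and JDN 0 was a Monday, so this is a Wednesday.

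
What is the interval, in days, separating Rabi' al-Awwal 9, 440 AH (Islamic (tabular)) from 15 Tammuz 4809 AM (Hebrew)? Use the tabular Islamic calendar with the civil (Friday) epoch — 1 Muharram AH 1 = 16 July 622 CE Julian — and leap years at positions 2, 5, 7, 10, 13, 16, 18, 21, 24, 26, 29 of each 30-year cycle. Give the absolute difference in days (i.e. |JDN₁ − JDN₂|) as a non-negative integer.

300

First date → JDN 2104074; second date → JDN 2104374.
The interval is |2104074 − 2104374| = 300 days.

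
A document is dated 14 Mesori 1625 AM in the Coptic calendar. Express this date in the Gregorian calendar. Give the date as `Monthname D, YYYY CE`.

August 20, 1909 CE

Both dates share Julian Day Number 2418539; in the Gregorian calendar that is 20 August 1909 CE.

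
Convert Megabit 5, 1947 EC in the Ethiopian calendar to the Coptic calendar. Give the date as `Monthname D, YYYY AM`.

Paremhat 5, 1671 AM

Both dates share Julian Day Number 2435181; in the Coptic calendar that is 5 Paremhat 1671 AM.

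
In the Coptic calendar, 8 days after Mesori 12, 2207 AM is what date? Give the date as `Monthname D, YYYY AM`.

Counting 8 days forward from JDN 2631112 reaches JDN 2631120, which is Mesori 20, 2207 AM.

Mesori 20, 2207 AM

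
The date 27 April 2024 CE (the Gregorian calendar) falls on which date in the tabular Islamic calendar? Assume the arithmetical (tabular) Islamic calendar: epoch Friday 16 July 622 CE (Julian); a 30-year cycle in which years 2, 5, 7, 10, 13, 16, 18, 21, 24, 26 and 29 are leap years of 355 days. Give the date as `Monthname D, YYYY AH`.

Shawwal 18, 1445 AH

Julian Day Number of the source date = 2460428.
Converting JDN 2460428 to the tabular Islamic calendar gives 18 Shawwal 1445 AH.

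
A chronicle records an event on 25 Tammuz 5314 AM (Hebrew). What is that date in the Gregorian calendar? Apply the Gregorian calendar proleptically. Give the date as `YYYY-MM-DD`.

1554-07-05

Julian Day Number of the source date = 2288832.
Converting JDN 2288832 to the Gregorian calendar gives 5 July 1554 CE.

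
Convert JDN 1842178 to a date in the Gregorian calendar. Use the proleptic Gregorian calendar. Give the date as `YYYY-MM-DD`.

Counting from JDN 2299161 = 15 Oct 1582 gives an offset of -456983 days.

0331-08-12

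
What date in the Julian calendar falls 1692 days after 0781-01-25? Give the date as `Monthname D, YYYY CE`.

September 13, 785 CE

JDN of 0781-01-25 = 2006343.
2006343 + 1692 = 2008035.
JDN 2008035 in the Julian calendar is September 13, 785 CE.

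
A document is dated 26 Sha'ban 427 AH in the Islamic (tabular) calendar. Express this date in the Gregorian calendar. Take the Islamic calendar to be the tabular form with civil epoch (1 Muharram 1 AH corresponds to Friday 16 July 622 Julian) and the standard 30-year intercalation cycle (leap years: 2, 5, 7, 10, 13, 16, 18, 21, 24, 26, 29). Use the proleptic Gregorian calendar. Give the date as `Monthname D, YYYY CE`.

Both dates share Julian Day Number 2099632; in the Gregorian calendar that is 30 June 1036 CE.

June 30, 1036 CE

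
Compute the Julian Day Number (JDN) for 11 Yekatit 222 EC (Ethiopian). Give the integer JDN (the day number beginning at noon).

Equivalently 5 February 230 (proleptic Gregorian).
JDN 2451545 is 1 January 2000 CE (Gregorian); the target day is −646444 days from there, so JDN = 1805101.

1805101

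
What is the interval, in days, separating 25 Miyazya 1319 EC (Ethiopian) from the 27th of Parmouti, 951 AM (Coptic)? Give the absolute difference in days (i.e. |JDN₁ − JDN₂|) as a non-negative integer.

First date → JDN 2205854; second date → JDN 2172253.
The interval is |2205854 − 2172253| = 33601 days.

33601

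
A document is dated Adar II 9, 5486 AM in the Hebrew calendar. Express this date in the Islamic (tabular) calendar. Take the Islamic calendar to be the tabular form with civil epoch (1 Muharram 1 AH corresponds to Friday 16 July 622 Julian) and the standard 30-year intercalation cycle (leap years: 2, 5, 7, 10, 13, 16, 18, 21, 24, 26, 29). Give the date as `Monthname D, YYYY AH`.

Rajab 8, 1138 AH

Both dates share Julian Day Number 2351539; in the tabular Islamic calendar that is 8 Rajab 1138 AH.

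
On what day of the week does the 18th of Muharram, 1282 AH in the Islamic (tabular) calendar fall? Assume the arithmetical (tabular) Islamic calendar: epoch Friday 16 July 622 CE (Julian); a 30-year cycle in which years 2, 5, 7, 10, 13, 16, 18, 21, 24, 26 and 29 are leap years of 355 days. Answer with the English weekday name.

In the Gregorian calendar this is 13 June 1865 (JDN 2402401).
2402401 ≡ 1 (mod 7); counting from Monday = 0 gives Tuesday.

Tuesday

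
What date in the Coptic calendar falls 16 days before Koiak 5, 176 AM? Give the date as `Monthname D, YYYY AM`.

Hathor 19, 176 AM

Counting 16 days back from JDN 1889043 reaches JDN 1889027, which is Hathor 19, 176 AM.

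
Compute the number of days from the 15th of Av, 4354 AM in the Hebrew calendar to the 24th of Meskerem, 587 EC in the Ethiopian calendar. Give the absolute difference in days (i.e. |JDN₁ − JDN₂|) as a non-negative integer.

JDN of the first date = 1938235.
JDN of the second date = 1938280.
|1938280 − 1938235| = 45.

45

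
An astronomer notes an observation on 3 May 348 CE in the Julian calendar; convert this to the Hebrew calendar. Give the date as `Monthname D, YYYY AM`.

Iyar 18, 4108 AM

Both dates share Julian Day Number 1848288; in the Hebrew calendar that is 18 Iyar 4108 AM.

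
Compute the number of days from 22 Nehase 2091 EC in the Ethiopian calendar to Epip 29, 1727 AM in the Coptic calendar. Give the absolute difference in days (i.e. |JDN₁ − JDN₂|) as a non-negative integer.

JDN of the first date = 2487944.
JDN of the second date = 2455779.
|2455779 − 2487944| = 32165.

32165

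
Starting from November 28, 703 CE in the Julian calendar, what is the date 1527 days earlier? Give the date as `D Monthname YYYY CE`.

23 September 699 CE

The starting date is JDN 1978160; 1978160 − 1527 = 1976633.
JDN 1976633 corresponds to 23 September 699 CE.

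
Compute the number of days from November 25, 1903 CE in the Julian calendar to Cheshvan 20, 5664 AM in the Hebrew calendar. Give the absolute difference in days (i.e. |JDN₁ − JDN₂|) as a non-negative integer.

First date → JDN 2416457; second date → JDN 2416429.
The interval is |2416457 − 2416429| = 28 days.

28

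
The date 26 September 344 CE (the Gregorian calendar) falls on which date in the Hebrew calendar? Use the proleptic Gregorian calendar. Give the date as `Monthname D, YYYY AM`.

Tishrei 2, 4105 AM

Julian Day Number of the source date = 1846972.
Converting JDN 1846972 to the Hebrew calendar gives 2 Tishrei 4105 AM.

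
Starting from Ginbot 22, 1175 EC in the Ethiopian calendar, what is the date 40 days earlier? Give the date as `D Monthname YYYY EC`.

JDN of Ginbot 22, 1175 EC = 2153285.
2153285 − 40 = 2153245.
JDN 2153245 in the Ethiopian calendar is 12 Miyazya 1175 EC.

12 Miyazya 1175 EC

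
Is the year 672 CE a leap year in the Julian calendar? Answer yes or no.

672 mod 4 = 0, so it is a leap year in the Julian calendar.

yes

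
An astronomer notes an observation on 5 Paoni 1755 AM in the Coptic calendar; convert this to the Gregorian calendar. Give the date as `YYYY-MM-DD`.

Julian Day Number of the source date = 2465952.
Converting JDN 2465952 to the Gregorian calendar gives 12 June 2039 CE.

2039-06-12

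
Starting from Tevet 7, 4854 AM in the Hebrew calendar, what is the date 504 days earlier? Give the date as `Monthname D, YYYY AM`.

JDN of Tevet 7, 4854 AM = 2120639.
2120639 − 504 = 2120135.
JDN 2120135 in the Hebrew calendar is Elul 7, 4852 AM.

Elul 7, 4852 AM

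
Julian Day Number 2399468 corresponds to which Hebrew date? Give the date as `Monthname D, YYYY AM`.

The Gregorian equivalent of JDN 2399468 is 2 June 1857.
In the Hebrew calendar that day is Sivan 10, 5617 AM.

Sivan 10, 5617 AM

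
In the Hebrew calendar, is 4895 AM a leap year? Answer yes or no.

Hebrew year 4895 is year 12 of its 19-year Metonic cycle; leap years are at positions 3, 6, 8, 11, 14, 17, 19, so it is a common year (12 months).

no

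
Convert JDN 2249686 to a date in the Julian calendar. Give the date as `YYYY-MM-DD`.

The proleptic Gregorian equivalent of JDN 2249686 is 1 May 1447.
In the Julian calendar that day is 1447-04-22.

1447-04-22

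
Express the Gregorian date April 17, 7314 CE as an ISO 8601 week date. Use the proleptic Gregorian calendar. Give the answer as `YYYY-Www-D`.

7314-W16-2

The weekday is Tuesday (ISO weekday 2).
That Tuesday belongs to ISO week 16 of ISO year 7314.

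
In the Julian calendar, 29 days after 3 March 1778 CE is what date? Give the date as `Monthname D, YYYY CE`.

The starting date is JDN 2370534; 2370534 + 29 = 2370563.
JDN 2370563 corresponds to April 1, 1778 CE.

April 1, 1778 CE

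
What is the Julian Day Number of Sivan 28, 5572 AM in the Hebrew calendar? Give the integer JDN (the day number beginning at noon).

Equivalently 8 June 1812 (Gregorian).
JDN 2451545 is 1 January 2000 CE (Gregorian); the target day is −68507 days from there, so JDN = 2383038.

2383038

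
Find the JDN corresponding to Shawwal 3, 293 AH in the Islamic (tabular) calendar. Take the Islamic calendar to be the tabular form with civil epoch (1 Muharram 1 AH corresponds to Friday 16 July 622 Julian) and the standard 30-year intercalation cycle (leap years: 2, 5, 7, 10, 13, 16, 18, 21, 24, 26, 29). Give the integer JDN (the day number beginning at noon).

2052183

Equivalently 2 August 906 (proleptic Gregorian).
JDN 2400001 is 17 November 1858 CE (Gregorian), MJD 0; the target day is −347818 days from there, so JDN = 2052183.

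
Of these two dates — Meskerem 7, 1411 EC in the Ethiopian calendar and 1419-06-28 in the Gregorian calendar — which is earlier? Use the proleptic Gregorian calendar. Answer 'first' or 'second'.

Converting both to JDN: 2239229 vs 2239517; the smaller is the first.

first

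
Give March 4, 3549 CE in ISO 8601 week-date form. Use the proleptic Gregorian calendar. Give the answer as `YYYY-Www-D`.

The weekday is Friday (ISO weekday 5).
That Friday belongs to ISO week 9 of ISO year 3549.

3549-W09-5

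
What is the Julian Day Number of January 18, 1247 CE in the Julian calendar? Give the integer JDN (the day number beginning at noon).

Equivalently 25 January 1247 (proleptic Gregorian).
JDN 2400001 is 17 November 1858 CE (Gregorian), MJD 0; the target day is −223459 days from there, so JDN = 2176542.

2176542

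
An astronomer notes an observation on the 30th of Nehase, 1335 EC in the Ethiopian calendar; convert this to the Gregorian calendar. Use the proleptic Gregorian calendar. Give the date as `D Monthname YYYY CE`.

31 August 1343 CE

Both dates share Julian Day Number 2211823; in the Gregorian calendar that is 31 August 1343 CE.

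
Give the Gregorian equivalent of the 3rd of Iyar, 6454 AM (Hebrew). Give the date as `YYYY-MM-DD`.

Both dates share Julian Day Number 2705134; in the Gregorian calendar that is 21 April 2694 CE.

2694-04-21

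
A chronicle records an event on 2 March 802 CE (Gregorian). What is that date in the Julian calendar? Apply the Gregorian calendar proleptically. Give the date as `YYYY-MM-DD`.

For dates in this range the Gregorian date is 4 days ahead of the Julian.
2 March 802 Gregorian − 4 days → 26 February 802 Julian.

0802-02-26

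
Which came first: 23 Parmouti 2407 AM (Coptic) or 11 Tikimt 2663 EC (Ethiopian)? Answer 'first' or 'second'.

Converting both to JDN: 2704053 vs 2696556; the smaller is the second.

second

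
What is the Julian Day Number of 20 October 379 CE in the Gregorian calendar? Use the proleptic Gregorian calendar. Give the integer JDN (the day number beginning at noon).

JDN 2451545 is 1 January 2000 CE (Gregorian); the target day is −591766 days from there, so JDN = 1859779.

1859779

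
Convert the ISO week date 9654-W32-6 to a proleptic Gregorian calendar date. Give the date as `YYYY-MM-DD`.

ISO week 1 of 9654 is the week containing the first Thursday of 9654.
Week 32, day 6 (Saturday) lands on 9654-08-08.

9654-08-08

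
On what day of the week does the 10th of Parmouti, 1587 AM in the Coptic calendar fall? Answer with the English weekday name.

Equivalently 17 April 1871 Gregorian, JDN 2404535.
JDN 2404535 mod 7 = 0, and JDN 0 was a Monday, so this is a Monday.

Monday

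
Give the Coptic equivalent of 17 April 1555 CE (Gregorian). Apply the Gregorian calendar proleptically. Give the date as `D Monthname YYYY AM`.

Julian Day Number of the source date = 2289118.
Converting JDN 2289118 to the Coptic calendar gives 12 Parmouti 1271 AM.

12 Parmouti 1271 AM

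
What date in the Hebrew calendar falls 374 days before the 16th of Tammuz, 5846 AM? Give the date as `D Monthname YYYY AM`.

26 Sivan 5845 AM

JDN of the 16th of Tammuz, 5846 AM = 2483135.
2483135 − 374 = 2482761.
JDN 2482761 in the Hebrew calendar is 26 Sivan 5845 AM.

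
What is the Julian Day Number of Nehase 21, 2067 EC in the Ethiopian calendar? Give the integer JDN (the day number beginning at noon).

2479177

In the Gregorian calendar the same day is 27 August 2075.
JDN 2451545 is 1 January 2000 CE (Gregorian); the target day is +27632 days from there, so JDN = 2479177.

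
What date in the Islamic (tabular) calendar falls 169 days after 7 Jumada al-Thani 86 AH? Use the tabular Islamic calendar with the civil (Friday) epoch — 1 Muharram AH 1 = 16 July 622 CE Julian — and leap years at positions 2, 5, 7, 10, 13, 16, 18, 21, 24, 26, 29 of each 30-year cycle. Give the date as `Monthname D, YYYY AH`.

Dhu al-Qa'dah 29, 86 AH

JDN of 7 Jumada al-Thani 86 AH = 1978715.
1978715 + 169 = 1978884.
JDN 1978884 in the tabular Islamic calendar is Dhu al-Qa'dah 29, 86 AH.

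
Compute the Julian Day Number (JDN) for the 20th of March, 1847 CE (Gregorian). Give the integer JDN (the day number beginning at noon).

2395741

JDN 2299161 is 15 October 1582 CE (Gregorian); the target day is +96580 days from there, so JDN = 2395741.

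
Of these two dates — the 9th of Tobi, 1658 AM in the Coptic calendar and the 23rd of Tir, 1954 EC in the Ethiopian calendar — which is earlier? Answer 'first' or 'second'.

first

First date → JDN 2430377; second date → JDN 2437696.
JDN 2430377 < JDN 2437696, so the first date is earlier.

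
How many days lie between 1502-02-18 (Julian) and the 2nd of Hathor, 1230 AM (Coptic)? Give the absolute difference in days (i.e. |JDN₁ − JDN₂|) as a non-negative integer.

JDN of the first date = 2269712.
JDN of the second date = 2273983.
|2273983 − 2269712| = 4271.

4271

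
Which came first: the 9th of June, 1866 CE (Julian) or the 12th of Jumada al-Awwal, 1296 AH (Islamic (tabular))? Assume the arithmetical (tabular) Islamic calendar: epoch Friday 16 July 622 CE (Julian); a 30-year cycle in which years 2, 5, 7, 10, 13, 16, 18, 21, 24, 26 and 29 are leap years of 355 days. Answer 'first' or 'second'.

first

Converting both to JDN: 2402774 vs 2407474; the smaller is the first.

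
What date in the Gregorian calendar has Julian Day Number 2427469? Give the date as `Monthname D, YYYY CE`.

January 31, 1934 CE

JDN 2451545 is 1 Jan 2000; 2427469 is −24076 days from there.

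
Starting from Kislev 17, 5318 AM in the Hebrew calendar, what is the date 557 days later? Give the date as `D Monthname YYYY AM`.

14 Sivan 5319 AM

The starting date is JDN 2290065; 2290065 + 557 = 2290622.
JDN 2290622 corresponds to 14 Sivan 5319 AM.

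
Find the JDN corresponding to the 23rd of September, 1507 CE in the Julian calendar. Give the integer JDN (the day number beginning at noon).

2271755

Equivalently 3 October 1507 (proleptic Gregorian).
JDN 2400001 is 17 November 1858 CE (Gregorian), MJD 0; the target day is −128246 days from there, so JDN = 2271755.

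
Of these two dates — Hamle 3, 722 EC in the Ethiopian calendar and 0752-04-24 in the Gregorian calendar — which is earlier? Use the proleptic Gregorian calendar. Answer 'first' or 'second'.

first

First date → JDN 1987868; second date → JDN 1995836.
JDN 1987868 < JDN 1995836, so the first date is earlier.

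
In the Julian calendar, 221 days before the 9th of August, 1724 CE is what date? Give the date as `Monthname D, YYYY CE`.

Counting 221 days back from JDN 2350970 reaches JDN 2350749, which is January 1, 1724 CE.

January 1, 1724 CE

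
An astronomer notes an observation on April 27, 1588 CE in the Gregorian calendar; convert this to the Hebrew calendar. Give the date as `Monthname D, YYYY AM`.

Both dates share Julian Day Number 2301182; in the Hebrew calendar that is 30 Nisan 5348 AM.

Nisan 30, 5348 AM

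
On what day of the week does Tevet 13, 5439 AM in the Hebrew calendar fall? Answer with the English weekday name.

Equivalently 28 December 1678 Gregorian, JDN 2334299.
JDN 2334299 mod 7 = 2, and JDN 0 was a Monday, so this is a Wednesday.

Wednesday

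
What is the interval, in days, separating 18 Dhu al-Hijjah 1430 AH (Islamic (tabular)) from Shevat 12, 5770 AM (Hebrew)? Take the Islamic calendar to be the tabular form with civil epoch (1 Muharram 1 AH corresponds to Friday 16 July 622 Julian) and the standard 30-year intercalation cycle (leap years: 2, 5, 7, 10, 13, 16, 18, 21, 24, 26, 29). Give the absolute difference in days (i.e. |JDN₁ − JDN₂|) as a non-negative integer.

52

JDN of the first date = 2455172.
JDN of the second date = 2455224.
|2455224 − 2455172| = 52.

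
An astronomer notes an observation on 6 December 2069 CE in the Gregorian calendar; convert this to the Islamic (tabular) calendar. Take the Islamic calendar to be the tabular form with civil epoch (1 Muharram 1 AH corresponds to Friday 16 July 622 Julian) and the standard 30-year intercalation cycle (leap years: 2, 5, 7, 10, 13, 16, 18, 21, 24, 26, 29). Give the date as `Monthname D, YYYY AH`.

Shawwal 21, 1492 AH

Both dates share Julian Day Number 2477087; in the tabular Islamic calendar that is 21 Shawwal 1492 AH.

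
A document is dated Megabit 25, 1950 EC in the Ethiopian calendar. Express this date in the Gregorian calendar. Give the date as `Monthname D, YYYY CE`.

Julian Day Number of the source date = 2436297.
Converting JDN 2436297 to the Gregorian calendar gives 3 April 1958 CE.

April 3, 1958 CE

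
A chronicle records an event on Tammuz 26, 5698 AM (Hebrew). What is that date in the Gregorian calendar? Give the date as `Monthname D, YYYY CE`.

Both dates share Julian Day Number 2429105; in the Gregorian calendar that is 25 July 1938 CE.

July 25, 1938 CE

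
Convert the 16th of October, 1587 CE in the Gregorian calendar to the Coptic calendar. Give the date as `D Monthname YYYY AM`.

8 Paopi 1304 AM

Julian Day Number of the source date = 2300988.
Converting JDN 2300988 to the Coptic calendar gives 8 Paopi 1304 AM.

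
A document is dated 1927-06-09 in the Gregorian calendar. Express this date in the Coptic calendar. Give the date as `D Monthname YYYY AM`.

2 Paoni 1643 AM

Julian Day Number of the source date = 2425041.
Converting JDN 2425041 to the Coptic calendar gives 2 Paoni 1643 AM.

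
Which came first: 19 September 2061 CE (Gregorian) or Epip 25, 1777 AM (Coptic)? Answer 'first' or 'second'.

second

First date → JDN 2474087; second date → JDN 2474038.
JDN 2474038 < JDN 2474087, so the second date is earlier.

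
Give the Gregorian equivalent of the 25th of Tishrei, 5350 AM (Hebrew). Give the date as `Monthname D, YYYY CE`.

Both dates share Julian Day Number 2301708; in the Gregorian calendar that is 5 October 1589 CE.

October 5, 1589 CE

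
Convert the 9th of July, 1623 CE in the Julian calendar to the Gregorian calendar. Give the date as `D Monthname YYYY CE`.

19 July 1623 CE

For dates in this range the Gregorian date is 10 days ahead of the Julian.
9 July 1623 Julian + 10 days → 19 July 1623 Gregorian.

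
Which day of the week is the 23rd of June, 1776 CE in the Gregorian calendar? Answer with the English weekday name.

Sunday

JDN 2369905 mod 7 = 6, and JDN 0 was a Monday, so this is a Sunday.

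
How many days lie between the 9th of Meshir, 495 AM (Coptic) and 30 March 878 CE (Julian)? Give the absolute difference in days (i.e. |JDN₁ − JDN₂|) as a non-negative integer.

36215

First date → JDN 2005621; second date → JDN 2041836.
The interval is |2005621 − 2041836| = 36215 days.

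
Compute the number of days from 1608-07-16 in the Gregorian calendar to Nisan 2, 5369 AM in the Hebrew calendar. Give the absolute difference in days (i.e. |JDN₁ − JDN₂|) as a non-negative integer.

264

First date → JDN 2308567; second date → JDN 2308831.
The interval is |2308567 − 2308831| = 264 days.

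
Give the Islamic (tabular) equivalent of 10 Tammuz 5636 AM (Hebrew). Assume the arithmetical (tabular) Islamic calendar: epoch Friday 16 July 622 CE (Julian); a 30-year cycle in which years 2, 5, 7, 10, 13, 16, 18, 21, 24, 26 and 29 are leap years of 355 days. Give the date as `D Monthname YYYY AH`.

9 Jumada al-Thani 1293 AH

Julian Day Number of the source date = 2406438.
Converting JDN 2406438 to the tabular Islamic calendar gives 9 Jumada al-Thani 1293 AH.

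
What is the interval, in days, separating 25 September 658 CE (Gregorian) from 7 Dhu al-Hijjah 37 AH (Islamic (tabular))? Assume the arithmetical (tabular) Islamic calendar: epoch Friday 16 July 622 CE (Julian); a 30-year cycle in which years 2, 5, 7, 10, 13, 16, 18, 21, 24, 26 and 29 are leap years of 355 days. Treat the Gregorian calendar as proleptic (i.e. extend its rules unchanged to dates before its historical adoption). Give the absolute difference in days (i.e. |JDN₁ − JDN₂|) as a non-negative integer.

First date → JDN 1961657; second date → JDN 1961528.
The interval is |1961657 − 1961528| = 129 days.

129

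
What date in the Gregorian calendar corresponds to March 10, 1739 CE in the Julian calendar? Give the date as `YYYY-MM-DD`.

1739-03-21

For dates in this range the Gregorian date is 11 days ahead of the Julian.
10 March 1739 Julian + 11 days → 21 March 1739 Gregorian.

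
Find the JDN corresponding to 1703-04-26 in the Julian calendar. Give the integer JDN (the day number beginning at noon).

2343194

Equivalently 7 May 1703 (Gregorian).
JDN 2400001 is 17 November 1858 CE (Gregorian), MJD 0; the target day is −56807 days from there, so JDN = 2343194.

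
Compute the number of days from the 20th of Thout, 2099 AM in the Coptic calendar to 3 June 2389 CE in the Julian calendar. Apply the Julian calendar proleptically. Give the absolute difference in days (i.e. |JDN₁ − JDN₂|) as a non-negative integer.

JDN of the first date = 2591343.
JDN of the second date = 2593794.
|2593794 − 2591343| = 2451.

2451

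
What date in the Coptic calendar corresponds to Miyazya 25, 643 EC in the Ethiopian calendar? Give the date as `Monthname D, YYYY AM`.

Parmouti 25, 367 AM

Julian Day Number of the source date = 1958945.
Converting JDN 1958945 to the Coptic calendar gives 25 Parmouti 367 AM.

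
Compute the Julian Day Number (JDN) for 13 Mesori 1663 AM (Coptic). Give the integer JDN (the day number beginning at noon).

In the Gregorian calendar the same day is 19 August 1947.
JDN 2451545 is 1 January 2000 CE (Gregorian); the target day is −19128 days from there, so JDN = 2432417.

2432417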